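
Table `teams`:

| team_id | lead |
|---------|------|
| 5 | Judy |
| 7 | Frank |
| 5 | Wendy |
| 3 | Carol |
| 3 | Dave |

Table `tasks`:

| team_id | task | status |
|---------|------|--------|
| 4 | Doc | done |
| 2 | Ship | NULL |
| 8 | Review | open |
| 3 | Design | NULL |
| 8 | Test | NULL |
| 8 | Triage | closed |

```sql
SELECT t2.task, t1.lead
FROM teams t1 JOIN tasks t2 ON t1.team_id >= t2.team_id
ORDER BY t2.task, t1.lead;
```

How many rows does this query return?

13

INNER JOIN keeps only pairs where the ON condition holds.
Matching on t1.team_id >= t2.team_id.
Matched pairs: 13.
Total: 13 rows.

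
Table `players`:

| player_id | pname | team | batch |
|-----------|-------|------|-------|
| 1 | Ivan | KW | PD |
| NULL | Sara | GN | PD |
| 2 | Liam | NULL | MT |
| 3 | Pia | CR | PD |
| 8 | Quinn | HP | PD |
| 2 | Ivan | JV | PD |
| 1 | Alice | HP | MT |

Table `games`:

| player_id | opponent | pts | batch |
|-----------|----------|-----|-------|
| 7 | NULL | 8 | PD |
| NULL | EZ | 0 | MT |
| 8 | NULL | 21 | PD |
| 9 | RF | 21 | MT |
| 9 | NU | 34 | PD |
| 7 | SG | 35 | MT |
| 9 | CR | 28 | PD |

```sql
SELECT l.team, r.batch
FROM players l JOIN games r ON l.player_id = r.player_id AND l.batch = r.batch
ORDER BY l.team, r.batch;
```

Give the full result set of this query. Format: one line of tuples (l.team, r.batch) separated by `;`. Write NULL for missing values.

INNER JOIN keeps only pairs where the ON condition holds.
Matching on l.player_id = r.player_id AND l.batch = r.batch. A NULL in a compared column never satisfies the condition.
- l (player_id=1, batch=PD) has no partner → excluded.
- l (player_id=NULL, batch=PD) has no partner → excluded.
- l (player_id=2, batch=MT) has no partner → excluded.
- l (player_id=3, batch=PD) has no partner → excluded.
- l (player_id=8, batch=PD) pairs with 1 row(s) of r.
- l (player_id=2, batch=PD) has no partner → excluded.
- l (player_id=1, batch=MT) has no partner → excluded.
After projecting and ordering:
l.team | r.batch
HP | PD

(HP, PD)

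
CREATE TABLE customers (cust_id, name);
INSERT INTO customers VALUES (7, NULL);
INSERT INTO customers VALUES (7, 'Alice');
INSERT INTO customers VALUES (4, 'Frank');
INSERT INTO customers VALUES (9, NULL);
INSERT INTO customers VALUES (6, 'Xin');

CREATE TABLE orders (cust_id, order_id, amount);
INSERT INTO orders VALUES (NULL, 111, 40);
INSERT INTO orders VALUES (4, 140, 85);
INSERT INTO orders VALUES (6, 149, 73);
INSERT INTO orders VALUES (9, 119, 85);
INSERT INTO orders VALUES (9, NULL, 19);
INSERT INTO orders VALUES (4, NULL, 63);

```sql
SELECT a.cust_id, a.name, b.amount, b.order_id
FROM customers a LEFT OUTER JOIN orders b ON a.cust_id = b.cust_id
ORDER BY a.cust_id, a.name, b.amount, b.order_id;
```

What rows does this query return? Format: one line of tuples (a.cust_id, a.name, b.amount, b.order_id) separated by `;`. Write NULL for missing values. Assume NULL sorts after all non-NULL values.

LEFT JOIN keeps every row from `customers`; unmatched rows get NULL for `orders`'s columns.
Matching on a.cust_id = b.cust_id. A NULL in a compared column never satisfies the condition.
- cust_id=7: no b row matches, row kept with b columns NULL.
- cust_id=7: no b row matches, row kept with b columns NULL.
- cust_id=4: 2 matching b row(s), so 2 row(s) emitted.
- cust_id=9: 2 matching b row(s), so 2 row(s) emitted.
- cust_id=6: 1 matching b row(s), so 1 row(s) emitted.
After projecting and ordering:
a.cust_id | a.name | b.amount | b.order_id
4 | Frank | 63 | NULL
4 | Frank | 85 | 140
6 | Xin | 73 | 149
7 | Alice | NULL | NULL
7 | NULL | NULL | NULL
9 | NULL | 19 | NULL
9 | NULL | 85 | 119

(4, Frank, 63, NULL); (4, Frank, 85, 140); (6, Xin, 73, 149); (7, Alice, NULL, NULL); (7, NULL, NULL, NULL); (9, NULL, 19, NULL); (9, NULL, 85, 119)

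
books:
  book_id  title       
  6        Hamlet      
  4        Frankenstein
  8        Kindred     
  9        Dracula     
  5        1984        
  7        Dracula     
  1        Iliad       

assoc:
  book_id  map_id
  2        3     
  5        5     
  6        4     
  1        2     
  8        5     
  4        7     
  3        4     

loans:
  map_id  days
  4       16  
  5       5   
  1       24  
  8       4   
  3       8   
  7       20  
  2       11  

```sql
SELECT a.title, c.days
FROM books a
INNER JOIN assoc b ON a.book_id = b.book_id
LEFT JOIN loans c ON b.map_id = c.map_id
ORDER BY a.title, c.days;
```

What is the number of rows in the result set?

Step 1 — a INNER JOIN b on book_id → 5 row(s).
Then LEFT JOIN `loans c` on map_id: each of those 5 rows is kept; rows whose b.map_id has no match in c get NULL for c's columns.
Result: 5 row(s).

5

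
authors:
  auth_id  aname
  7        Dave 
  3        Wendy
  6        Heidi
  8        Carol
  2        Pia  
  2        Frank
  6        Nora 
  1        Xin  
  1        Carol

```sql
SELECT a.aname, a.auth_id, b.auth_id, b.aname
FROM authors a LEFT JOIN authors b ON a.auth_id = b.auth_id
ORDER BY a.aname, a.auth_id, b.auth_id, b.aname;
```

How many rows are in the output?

15

LEFT JOIN keeps every row from `authors a`; unmatched rows get NULL for `authors b`'s columns.
Matching on a.auth_id = b.auth_id.
Matched pairs: 15; unmatched a rows kept: 0.
Total: 15 rows.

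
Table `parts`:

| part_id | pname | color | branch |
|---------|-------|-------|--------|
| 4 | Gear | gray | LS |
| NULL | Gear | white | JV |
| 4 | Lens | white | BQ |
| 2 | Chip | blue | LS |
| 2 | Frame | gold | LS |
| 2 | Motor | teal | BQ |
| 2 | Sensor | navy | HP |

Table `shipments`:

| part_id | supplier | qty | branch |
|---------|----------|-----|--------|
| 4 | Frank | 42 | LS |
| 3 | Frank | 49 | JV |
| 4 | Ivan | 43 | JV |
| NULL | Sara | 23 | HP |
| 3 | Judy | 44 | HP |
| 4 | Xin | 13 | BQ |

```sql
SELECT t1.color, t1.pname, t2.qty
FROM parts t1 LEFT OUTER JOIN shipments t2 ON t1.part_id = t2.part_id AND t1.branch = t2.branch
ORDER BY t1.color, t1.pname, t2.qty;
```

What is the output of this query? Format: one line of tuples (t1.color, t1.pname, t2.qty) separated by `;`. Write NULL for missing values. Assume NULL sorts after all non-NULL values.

LEFT JOIN keeps every row from `parts`; unmatched rows get NULL for `shipments`'s columns.
Matching on t1.part_id = t2.part_id AND t1.branch = t2.branch. A NULL in a compared column never satisfies the condition.
- t1 row (part_id=4, branch=LS): matches 1 t2 row(s) → 1 output row(s).
- t1 row (part_id=NULL, branch=JV): no match → kept, t2 columns NULL.
- t1 row (part_id=4, branch=BQ): matches 1 t2 row(s) → 1 output row(s).
- t1 row (part_id=2, branch=LS): no match → kept, t2 columns NULL.
- t1 row (part_id=2, branch=LS): no match → kept, t2 columns NULL.
- t1 row (part_id=2, branch=BQ): no match → kept, t2 columns NULL.
- t1 row (part_id=2, branch=HP): no match → kept, t2 columns NULL.
After projecting and ordering:
t1.color | t1.pname | t2.qty
blue | Chip | NULL
gold | Frame | NULL
gray | Gear | 42
navy | Sensor | NULL
teal | Motor | NULL
white | Gear | NULL
white | Lens | 13

(blue, Chip, NULL); (gold, Frame, NULL); (gray, Gear, 42); (navy, Sensor, NULL); (teal, Motor, NULL); (white, Gear, NULL); (white, Lens, 13)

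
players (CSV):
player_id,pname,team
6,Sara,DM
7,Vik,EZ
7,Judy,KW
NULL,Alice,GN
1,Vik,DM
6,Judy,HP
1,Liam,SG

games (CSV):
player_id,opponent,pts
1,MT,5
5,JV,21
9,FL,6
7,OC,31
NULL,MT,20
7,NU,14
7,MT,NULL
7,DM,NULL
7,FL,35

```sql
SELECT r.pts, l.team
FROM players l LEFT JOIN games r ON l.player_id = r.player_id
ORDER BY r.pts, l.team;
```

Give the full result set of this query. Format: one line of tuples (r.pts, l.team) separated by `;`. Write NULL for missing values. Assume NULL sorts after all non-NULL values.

(5, DM); (5, SG); (14, EZ); (14, KW); (31, EZ); (31, KW); (35, EZ); (35, KW); (NULL, DM); (NULL, EZ); (NULL, EZ); (NULL, GN); (NULL, HP); (NULL, KW); (NULL, KW)

LEFT JOIN keeps every row from `players`; unmatched rows get NULL for `games`'s columns.
Matching on l.player_id = r.player_id. A NULL in a compared column never satisfies the condition.
Matched pairs: 12; unmatched l rows kept: 3.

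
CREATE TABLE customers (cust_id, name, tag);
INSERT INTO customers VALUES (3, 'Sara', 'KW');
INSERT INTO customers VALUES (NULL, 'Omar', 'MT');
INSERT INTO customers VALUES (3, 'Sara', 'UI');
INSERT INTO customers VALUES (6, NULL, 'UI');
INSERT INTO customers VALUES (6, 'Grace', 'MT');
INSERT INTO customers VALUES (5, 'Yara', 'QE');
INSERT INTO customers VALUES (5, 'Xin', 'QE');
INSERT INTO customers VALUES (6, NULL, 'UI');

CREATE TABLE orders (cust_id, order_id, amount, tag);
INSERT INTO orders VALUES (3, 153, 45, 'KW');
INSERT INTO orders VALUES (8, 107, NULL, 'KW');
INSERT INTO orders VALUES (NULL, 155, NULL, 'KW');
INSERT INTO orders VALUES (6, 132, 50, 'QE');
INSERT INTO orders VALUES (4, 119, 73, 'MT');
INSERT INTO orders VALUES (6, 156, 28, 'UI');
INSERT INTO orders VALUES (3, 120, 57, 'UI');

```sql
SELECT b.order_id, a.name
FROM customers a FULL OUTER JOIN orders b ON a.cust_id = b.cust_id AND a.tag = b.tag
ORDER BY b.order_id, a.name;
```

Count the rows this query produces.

FULL OUTER JOIN keeps every row from both sides; unmatched rows get NULL for the other side's columns.
Matching on a.cust_id = b.cust_id AND a.tag = b.tag. A NULL in a compared column never satisfies the condition.
- a (cust_id=3, tag=KW) pairs with 1 row(s) of b.
- a (cust_id=NULL, tag=MT) has no partner → padded with NULL.
- a (cust_id=3, tag=UI) pairs with 1 row(s) of b.
- a (cust_id=6, tag=UI) pairs with 1 row(s) of b.
- a (cust_id=6, tag=MT) has no partner → padded with NULL.
- a (cust_id=5, tag=QE) has no partner → padded with NULL.
- a (cust_id=5, tag=QE) has no partner → padded with NULL.
- a (cust_id=6, tag=UI) pairs with 1 row(s) of b.
- plus 4 unmatched b row(s), each kept with NULL a columns.
Total: 4 matched + 8 padded = 12 rows.

12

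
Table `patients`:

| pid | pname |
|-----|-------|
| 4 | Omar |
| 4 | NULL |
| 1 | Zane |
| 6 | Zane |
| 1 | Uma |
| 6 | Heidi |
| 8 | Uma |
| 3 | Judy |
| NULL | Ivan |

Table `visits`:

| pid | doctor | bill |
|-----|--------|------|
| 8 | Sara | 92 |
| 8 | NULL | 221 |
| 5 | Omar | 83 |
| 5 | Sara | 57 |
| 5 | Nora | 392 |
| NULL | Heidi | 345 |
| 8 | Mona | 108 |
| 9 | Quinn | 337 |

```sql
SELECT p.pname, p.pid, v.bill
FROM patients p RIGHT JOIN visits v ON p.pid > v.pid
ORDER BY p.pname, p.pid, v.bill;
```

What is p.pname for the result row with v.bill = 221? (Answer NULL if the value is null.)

NULL

RIGHT JOIN keeps every row from `visits`; unmatched rows get NULL for `patients`'s columns.
Matching on p.pid > v.pid. A NULL in a compared column never satisfies the condition.
- p[0] pid=4 → no match.
- p[1] pid=4 → no match.
- p[2] pid=1 → no match.
- p[3] pid=6 → 3 match(es) in v → 3 row(s).
- p[4] pid=1 → no match.
- p[5] pid=6 → 3 match(es) in v → 3 row(s).
- p[6] pid=8 → 3 match(es) in v → 3 row(s).
- p[7] pid=3 → no match.
- p[8] pid=NULL → no match.
- 5 row(s) from v found no p partner → padded with NULL.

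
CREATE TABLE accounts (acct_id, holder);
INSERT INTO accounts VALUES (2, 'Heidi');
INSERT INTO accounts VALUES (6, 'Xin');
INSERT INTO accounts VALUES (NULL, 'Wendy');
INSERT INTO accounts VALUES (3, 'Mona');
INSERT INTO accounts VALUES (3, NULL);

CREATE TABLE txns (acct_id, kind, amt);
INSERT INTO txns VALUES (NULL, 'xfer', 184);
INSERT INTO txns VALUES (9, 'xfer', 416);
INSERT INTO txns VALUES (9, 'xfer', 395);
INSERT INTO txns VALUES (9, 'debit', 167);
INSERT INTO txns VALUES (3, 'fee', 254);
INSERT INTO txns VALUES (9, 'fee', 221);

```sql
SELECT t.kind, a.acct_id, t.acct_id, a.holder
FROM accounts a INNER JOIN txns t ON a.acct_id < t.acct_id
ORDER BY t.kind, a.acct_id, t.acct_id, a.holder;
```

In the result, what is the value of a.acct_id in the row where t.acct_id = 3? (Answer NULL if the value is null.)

2

INNER JOIN keeps only pairs where the ON condition holds.
Matching on a.acct_id < t.acct_id. A NULL in a compared column never satisfies the condition.
- a row (acct_id=2): matches 5 t row(s) → 5 output row(s).
- a row (acct_id=6): matches 4 t row(s) → 4 output row(s).
- a row (acct_id=NULL): no match → dropped.
- a row (acct_id=3): matches 4 t row(s) → 4 output row(s).
- a row (acct_id=3): matches 4 t row(s) → 4 output row(s).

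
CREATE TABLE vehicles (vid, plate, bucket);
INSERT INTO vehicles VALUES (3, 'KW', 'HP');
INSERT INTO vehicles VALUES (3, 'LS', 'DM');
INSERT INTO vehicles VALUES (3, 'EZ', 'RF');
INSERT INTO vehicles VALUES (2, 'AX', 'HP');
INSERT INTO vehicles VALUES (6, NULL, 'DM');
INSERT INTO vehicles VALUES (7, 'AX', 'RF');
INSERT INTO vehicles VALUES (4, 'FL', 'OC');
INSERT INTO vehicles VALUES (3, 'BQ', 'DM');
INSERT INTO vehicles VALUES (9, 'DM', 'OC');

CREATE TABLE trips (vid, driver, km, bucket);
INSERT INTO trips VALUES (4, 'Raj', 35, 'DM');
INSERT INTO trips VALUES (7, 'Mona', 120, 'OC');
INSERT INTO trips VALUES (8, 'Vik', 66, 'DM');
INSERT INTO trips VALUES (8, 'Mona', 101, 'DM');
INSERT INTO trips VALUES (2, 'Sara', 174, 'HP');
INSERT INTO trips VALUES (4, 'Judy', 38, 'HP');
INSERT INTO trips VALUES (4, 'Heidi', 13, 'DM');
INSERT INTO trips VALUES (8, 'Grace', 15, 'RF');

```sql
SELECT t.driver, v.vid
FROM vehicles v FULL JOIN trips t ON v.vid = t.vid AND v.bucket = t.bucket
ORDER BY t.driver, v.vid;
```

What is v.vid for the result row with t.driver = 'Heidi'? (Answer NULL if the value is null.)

FULL OUTER JOIN keeps every row from both sides; unmatched rows get NULL for the other side's columns.
Matching on v.vid = t.vid AND v.bucket = t.bucket.
Matched pairs: 1; unmatched v rows kept: 8; unmatched t rows kept: 7.

NULL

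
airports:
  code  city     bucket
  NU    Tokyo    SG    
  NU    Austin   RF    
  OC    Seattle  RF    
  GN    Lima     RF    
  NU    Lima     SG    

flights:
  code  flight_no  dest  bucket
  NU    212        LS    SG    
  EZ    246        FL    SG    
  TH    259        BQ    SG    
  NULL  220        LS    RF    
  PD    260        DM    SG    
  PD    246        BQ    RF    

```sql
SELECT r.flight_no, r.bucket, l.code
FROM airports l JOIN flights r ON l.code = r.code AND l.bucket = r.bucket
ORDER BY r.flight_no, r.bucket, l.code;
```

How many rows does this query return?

2

INNER JOIN keeps only pairs where the ON condition holds.
Matching on l.code = r.code AND l.bucket = r.bucket. A NULL in a compared column never satisfies the condition.
- l row (code=NU, bucket=SG): matches 1 r row(s) → 1 output row(s).
- l row (code=NU, bucket=RF): no match → dropped.
- l row (code=OC, bucket=RF): no match → dropped.
- l row (code=GN, bucket=RF): no match → dropped.
- l row (code=NU, bucket=SG): matches 1 r row(s) → 1 output row(s).
Total: 2 rows.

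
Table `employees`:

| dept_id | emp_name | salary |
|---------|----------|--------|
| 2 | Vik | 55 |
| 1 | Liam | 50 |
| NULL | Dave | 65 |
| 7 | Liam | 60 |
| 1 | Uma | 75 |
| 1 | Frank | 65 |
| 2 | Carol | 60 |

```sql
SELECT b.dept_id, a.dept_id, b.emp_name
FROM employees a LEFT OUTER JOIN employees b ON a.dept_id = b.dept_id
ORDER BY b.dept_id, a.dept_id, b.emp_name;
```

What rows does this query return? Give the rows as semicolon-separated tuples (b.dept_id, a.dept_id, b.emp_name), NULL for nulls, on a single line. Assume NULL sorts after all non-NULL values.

(1, 1, Frank); (1, 1, Frank); (1, 1, Frank); (1, 1, Liam); (1, 1, Liam); (1, 1, Liam); (1, 1, Uma); (1, 1, Uma); (1, 1, Uma); (2, 2, Carol); (2, 2, Carol); (2, 2, Vik); (2, 2, Vik); (7, 7, Liam); (NULL, NULL, NULL)

LEFT JOIN keeps every row from `employees a`; unmatched rows get NULL for `employees b`'s columns.
Matching on a.dept_id = b.dept_id. A NULL in a compared column never satisfies the condition.
Matched pairs: 14; unmatched a rows kept: 1.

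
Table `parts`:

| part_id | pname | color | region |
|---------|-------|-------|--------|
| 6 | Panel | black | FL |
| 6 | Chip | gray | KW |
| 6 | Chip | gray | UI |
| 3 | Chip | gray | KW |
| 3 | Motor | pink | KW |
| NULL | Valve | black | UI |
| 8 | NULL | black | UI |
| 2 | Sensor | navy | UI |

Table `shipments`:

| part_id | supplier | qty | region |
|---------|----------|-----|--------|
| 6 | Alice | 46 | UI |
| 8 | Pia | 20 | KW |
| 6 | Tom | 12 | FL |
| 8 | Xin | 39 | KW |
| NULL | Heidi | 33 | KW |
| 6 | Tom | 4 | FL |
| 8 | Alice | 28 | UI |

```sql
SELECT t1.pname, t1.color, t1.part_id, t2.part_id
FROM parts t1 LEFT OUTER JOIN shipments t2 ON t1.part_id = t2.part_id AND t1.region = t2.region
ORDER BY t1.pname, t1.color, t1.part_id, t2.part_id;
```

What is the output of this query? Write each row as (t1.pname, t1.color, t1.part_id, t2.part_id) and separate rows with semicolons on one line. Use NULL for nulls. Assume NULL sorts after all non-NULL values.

(Chip, gray, 3, NULL); (Chip, gray, 6, 6); (Chip, gray, 6, NULL); (Motor, pink, 3, NULL); (Panel, black, 6, 6); (Panel, black, 6, 6); (Sensor, navy, 2, NULL); (Valve, black, NULL, NULL); (NULL, black, 8, 8)

LEFT JOIN keeps every row from `parts`; unmatched rows get NULL for `shipments`'s columns.
Matching on t1.part_id = t2.part_id AND t1.region = t2.region. A NULL in a compared column never satisfies the condition.
- t1 (part_id=6, region=FL) pairs with 2 row(s) of t2.
- t1 (part_id=6, region=KW) has no partner → padded with NULL.
- t1 (part_id=6, region=UI) pairs with 1 row(s) of t2.
- t1 (part_id=3, region=KW) has no partner → padded with NULL.
- t1 (part_id=3, region=KW) has no partner → padded with NULL.
- t1 (part_id=NULL, region=UI) has no partner → padded with NULL.
- t1 (part_id=8, region=UI) pairs with 1 row(s) of t2.
- t1 (part_id=2, region=UI) has no partner → padded with NULL.
After projecting and ordering:
t1.pname | t1.color | t1.part_id | t2.part_id
Chip | gray | 3 | NULL
Chip | gray | 6 | 6
Chip | gray | 6 | NULL
Motor | pink | 3 | NULL
Panel | black | 6 | 6
Panel | black | 6 | 6
Sensor | navy | 2 | NULL
Valve | black | NULL | NULL
NULL | black | 8 | 8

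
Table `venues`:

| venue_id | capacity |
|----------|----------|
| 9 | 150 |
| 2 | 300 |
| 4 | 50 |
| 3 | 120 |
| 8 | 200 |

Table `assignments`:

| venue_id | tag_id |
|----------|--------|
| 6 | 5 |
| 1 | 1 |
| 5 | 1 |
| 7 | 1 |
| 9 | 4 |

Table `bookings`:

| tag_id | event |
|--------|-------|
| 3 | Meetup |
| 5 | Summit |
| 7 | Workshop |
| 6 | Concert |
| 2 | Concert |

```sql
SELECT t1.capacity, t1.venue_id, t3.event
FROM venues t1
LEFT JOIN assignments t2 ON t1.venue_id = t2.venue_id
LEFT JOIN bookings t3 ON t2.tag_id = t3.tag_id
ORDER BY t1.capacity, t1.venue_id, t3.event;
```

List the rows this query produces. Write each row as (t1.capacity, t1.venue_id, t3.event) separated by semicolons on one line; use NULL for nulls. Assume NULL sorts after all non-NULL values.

Joins associate left-to-right: venues LEFT JOIN assignments on venue_id gives 5 intermediate row(s).
Then LEFT JOIN `bookings t3` on tag_id: each of those 5 rows is kept; rows whose t2.tag_id has no match in t3 get NULL for t3's columns.

(50, 4, NULL); (120, 3, NULL); (150, 9, NULL); (200, 8, NULL); (300, 2, NULL)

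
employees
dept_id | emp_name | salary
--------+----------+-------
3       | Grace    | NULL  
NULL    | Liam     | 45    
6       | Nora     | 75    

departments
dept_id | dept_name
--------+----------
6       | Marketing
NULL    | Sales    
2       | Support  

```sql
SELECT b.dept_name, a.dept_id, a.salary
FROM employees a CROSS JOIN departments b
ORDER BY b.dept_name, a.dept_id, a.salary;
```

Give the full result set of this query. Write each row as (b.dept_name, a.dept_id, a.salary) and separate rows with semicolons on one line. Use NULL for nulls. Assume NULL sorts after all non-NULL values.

(Marketing, 3, NULL); (Marketing, 6, 75); (Marketing, NULL, 45); (Sales, 3, NULL); (Sales, 6, 75); (Sales, NULL, 45); (Support, 3, NULL); (Support, 6, 75); (Support, NULL, 45)

CROSS JOIN pairs every row of `employees` with every row of `departments`: 3 × 3 = 9 rows.
After projecting and ordering:
b.dept_name | a.dept_id | a.salary
Marketing | 3 | NULL
Marketing | 6 | 75
Marketing | NULL | 45
Sales | 3 | NULL
Sales | 6 | 75
Sales | NULL | 45
Support | 3 | NULL
Support | 6 | 75
Support | NULL | 45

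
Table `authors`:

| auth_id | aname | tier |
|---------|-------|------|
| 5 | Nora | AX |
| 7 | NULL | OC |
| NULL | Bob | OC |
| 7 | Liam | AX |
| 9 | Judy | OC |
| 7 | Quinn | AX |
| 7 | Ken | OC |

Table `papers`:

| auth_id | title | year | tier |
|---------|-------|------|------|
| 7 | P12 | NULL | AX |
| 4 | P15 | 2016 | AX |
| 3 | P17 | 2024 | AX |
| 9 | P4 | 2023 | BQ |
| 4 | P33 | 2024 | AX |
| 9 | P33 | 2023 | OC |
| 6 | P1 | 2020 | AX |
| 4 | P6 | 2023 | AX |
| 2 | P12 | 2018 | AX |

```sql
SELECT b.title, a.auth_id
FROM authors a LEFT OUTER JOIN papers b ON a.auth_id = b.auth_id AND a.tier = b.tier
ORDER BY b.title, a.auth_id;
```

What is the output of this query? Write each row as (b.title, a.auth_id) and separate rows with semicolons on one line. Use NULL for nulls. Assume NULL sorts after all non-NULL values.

LEFT JOIN keeps every row from `authors`; unmatched rows get NULL for `papers`'s columns.
Matching on a.auth_id = b.auth_id AND a.tier = b.tier. A NULL in a compared column never satisfies the condition.
- a row (auth_id=5, tier=AX): no match → kept, b columns NULL.
- a row (auth_id=7, tier=OC): no match → kept, b columns NULL.
- a row (auth_id=NULL, tier=OC): no match → kept, b columns NULL.
- a row (auth_id=7, tier=AX): matches 1 b row(s) → 1 output row(s).
- a row (auth_id=9, tier=OC): matches 1 b row(s) → 1 output row(s).
- a row (auth_id=7, tier=AX): matches 1 b row(s) → 1 output row(s).
- a row (auth_id=7, tier=OC): no match → kept, b columns NULL.
After projecting and ordering:
b.title | a.auth_id
P12 | 7
P12 | 7
P33 | 9
NULL | 5
NULL | 7
NULL | 7
NULL | NULL

(P12, 7); (P12, 7); (P33, 9); (NULL, 5); (NULL, 7); (NULL, 7); (NULL, NULL)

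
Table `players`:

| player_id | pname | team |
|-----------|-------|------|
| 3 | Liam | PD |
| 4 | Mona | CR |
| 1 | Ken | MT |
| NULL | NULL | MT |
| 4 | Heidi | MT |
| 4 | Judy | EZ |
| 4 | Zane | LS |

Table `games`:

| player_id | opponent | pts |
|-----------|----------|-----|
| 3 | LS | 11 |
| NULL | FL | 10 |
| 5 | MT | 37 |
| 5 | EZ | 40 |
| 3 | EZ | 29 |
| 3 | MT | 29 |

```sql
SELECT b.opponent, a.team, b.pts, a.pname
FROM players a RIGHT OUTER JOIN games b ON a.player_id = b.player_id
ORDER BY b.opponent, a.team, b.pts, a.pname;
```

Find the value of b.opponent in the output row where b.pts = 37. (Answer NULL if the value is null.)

RIGHT JOIN keeps every row from `games`; unmatched rows get NULL for `players`'s columns.
Matching on a.player_id = b.player_id. A NULL in a compared column never satisfies the condition.
- a row (player_id=3): matches 3 b row(s) → 3 output row(s).
- a row (player_id=4): no match.
- a row (player_id=1): no match.
- a row (player_id=NULL): no match.
- a row (player_id=4): no match.
- a row (player_id=4): no match.
- a row (player_id=4): no match.
- plus 3 unmatched b row(s), each kept with NULL a columns.

MT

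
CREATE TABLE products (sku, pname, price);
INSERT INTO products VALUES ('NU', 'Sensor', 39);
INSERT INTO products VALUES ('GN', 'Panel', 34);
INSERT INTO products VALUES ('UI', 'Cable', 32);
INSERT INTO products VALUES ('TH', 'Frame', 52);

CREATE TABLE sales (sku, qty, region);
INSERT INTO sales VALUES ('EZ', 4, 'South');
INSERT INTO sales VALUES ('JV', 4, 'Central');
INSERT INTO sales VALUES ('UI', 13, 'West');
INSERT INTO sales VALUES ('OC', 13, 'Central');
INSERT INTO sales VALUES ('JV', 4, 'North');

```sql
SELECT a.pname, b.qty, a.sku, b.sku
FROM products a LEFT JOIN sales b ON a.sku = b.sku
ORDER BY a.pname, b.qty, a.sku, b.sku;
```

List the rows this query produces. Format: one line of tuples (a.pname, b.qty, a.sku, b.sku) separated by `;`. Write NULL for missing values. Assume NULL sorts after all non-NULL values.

LEFT JOIN keeps every row from `products`; unmatched rows get NULL for `sales`'s columns.
Matching on a.sku = b.sku.
- a (sku=NU) has no partner → padded with NULL.
- a (sku=GN) has no partner → padded with NULL.
- a (sku=UI) pairs with 1 row(s) of b.
- a (sku=TH) has no partner → padded with NULL.
After projecting and ordering:
a.pname | b.qty | a.sku | b.sku
Cable | 13 | UI | UI
Frame | NULL | TH | NULL
Panel | NULL | GN | NULL
Sensor | NULL | NU | NULL

(Cable, 13, UI, UI); (Frame, NULL, TH, NULL); (Panel, NULL, GN, NULL); (Sensor, NULL, NU, NULL)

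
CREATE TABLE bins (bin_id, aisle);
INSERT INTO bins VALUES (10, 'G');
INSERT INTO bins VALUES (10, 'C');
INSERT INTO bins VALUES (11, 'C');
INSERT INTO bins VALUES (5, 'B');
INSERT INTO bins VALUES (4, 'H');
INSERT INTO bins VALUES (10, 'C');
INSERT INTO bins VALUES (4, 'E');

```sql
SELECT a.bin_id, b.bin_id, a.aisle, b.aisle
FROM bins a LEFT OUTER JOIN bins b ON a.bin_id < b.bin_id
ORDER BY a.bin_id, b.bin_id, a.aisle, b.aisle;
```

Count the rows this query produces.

LEFT JOIN keeps every row from `bins a`; unmatched rows get NULL for `bins b`'s columns.
Matching on a.bin_id < b.bin_id.
- a row (bin_id=10): matches 1 b row(s) → 1 output row(s).
- a row (bin_id=10): matches 1 b row(s) → 1 output row(s).
- a row (bin_id=11): no match → kept, b columns NULL.
- a row (bin_id=5): matches 4 b row(s) → 4 output row(s).
- a row (bin_id=4): matches 5 b row(s) → 5 output row(s).
- a row (bin_id=10): matches 1 b row(s) → 1 output row(s).
- a row (bin_id=4): matches 5 b row(s) → 5 output row(s).
Total: 17 matched + 1 padded = 18 rows.

18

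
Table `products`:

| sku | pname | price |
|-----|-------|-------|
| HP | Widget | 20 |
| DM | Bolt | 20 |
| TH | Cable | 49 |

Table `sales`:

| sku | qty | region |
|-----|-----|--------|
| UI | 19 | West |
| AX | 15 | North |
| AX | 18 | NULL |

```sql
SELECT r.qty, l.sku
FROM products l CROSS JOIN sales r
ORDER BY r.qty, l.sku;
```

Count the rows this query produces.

CROSS JOIN pairs every row of `products` with every row of `sales`: 3 × 3 = 9 rows.

9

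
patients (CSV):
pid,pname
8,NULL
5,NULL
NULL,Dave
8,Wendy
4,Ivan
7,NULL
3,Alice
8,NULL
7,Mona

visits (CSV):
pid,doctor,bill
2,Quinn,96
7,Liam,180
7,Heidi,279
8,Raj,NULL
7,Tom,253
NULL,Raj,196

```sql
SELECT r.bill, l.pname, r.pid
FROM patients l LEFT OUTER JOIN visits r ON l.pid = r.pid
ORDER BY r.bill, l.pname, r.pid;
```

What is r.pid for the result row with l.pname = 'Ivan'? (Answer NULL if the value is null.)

NULL

LEFT JOIN keeps every row from `patients`; unmatched rows get NULL for `visits`'s columns.
Matching on l.pid = r.pid. A NULL in a compared column never satisfies the condition.
Matched pairs: 9; unmatched l rows kept: 4.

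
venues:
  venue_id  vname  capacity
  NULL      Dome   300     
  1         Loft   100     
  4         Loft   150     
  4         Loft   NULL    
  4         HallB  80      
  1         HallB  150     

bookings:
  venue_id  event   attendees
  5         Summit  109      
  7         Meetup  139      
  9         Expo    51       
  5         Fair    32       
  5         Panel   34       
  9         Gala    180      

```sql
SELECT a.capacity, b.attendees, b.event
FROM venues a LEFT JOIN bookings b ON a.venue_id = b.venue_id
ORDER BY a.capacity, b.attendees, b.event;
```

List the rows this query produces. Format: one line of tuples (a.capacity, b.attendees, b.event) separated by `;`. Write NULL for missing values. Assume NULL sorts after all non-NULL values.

LEFT JOIN keeps every row from `venues`; unmatched rows get NULL for `bookings`'s columns.
Matching on a.venue_id = b.venue_id. A NULL in a compared column never satisfies the condition.
- a (venue_id=NULL) has no partner → padded with NULL.
- a (venue_id=1) has no partner → padded with NULL.
- a (venue_id=4) has no partner → padded with NULL.
- a (venue_id=4) has no partner → padded with NULL.
- a (venue_id=4) has no partner → padded with NULL.
- a (venue_id=1) has no partner → padded with NULL.
After projecting and ordering:
a.capacity | b.attendees | b.event
80 | NULL | NULL
100 | NULL | NULL
150 | NULL | NULL
150 | NULL | NULL
300 | NULL | NULL
NULL | NULL | NULL

(80, NULL, NULL); (100, NULL, NULL); (150, NULL, NULL); (150, NULL, NULL); (300, NULL, NULL); (NULL, NULL, NULL)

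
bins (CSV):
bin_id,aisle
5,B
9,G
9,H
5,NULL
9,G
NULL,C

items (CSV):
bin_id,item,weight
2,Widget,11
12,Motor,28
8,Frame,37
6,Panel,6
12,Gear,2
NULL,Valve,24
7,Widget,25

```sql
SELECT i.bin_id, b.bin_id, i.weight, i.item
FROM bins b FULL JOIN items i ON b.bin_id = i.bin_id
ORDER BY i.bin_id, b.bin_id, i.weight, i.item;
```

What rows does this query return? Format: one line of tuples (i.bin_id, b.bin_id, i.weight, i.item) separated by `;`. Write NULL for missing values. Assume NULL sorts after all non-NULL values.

FULL OUTER JOIN keeps every row from both sides; unmatched rows get NULL for the other side's columns.
Matching on b.bin_id = i.bin_id. A NULL in a compared column never satisfies the condition.
- bin_id=5: no i row matches, row kept with i columns NULL.
- bin_id=9: no i row matches, row kept with i columns NULL.
- bin_id=9: no i row matches, row kept with i columns NULL.
- bin_id=5: no i row matches, row kept with i columns NULL.
- bin_id=9: no i row matches, row kept with i columns NULL.
- bin_id=NULL: no i row matches, row kept with i columns NULL.
- 7 i row(s) had no b match → kept, b columns NULL.

(2, NULL, 11, Widget); (6, NULL, 6, Panel); (7, NULL, 25, Widget); (8, NULL, 37, Frame); (12, NULL, 2, Gear); (12, NULL, 28, Motor); (NULL, 5, NULL, NULL); (NULL, 5, NULL, NULL); (NULL, 9, NULL, NULL); (NULL, 9, NULL, NULL); (NULL, 9, NULL, NULL); (NULL, NULL, 24, Valve); (NULL, NULL, NULL, NULL)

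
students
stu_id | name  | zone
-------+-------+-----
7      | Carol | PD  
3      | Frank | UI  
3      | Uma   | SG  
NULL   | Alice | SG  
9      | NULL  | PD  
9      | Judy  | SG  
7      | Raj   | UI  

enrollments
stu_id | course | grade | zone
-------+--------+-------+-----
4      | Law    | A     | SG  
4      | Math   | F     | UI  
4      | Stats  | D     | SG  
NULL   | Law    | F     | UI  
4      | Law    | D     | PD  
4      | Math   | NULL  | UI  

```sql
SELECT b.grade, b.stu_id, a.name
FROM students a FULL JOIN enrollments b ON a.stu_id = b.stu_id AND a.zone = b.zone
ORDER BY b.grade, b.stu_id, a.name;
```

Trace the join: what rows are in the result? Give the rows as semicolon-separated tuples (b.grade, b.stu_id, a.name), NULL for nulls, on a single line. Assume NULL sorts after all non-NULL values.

FULL OUTER JOIN keeps every row from both sides; unmatched rows get NULL for the other side's columns.
Matching on a.stu_id = b.stu_id AND a.zone = b.zone. A NULL in a compared column never satisfies the condition.
- stu_id=7, zone=PD: no b row matches, row kept with b columns NULL.
- stu_id=3, zone=UI: no b row matches, row kept with b columns NULL.
- stu_id=3, zone=SG: no b row matches, row kept with b columns NULL.
- stu_id=NULL, zone=SG: no b row matches, row kept with b columns NULL.
- stu_id=9, zone=PD: no b row matches, row kept with b columns NULL.
- stu_id=9, zone=SG: no b row matches, row kept with b columns NULL.
- stu_id=7, zone=UI: no b row matches, row kept with b columns NULL.
- plus 6 unmatched b row(s), each kept with NULL a columns.

(A, 4, NULL); (D, 4, NULL); (D, 4, NULL); (F, 4, NULL); (F, NULL, NULL); (NULL, 4, NULL); (NULL, NULL, Alice); (NULL, NULL, Carol); (NULL, NULL, Frank); (NULL, NULL, Judy); (NULL, NULL, Raj); (NULL, NULL, Uma); (NULL, NULL, NULL)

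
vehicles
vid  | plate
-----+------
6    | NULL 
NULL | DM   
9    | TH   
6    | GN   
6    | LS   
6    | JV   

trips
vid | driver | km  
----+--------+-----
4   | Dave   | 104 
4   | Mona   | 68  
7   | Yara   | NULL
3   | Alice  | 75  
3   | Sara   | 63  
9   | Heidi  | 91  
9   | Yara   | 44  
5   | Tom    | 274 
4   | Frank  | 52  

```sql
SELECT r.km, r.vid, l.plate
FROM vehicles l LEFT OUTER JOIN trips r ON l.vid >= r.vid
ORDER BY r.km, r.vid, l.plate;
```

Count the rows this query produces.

LEFT JOIN keeps every row from `vehicles`; unmatched rows get NULL for `trips`'s columns.
Matching on l.vid >= r.vid. A NULL in a compared column never satisfies the condition.
- vid=6: 6 matching r row(s), so 6 row(s) emitted.
- vid=NULL: no r row matches, row kept with r columns NULL.
- vid=9: 9 matching r row(s), so 9 row(s) emitted.
- vid=6: 6 matching r row(s), so 6 row(s) emitted.
- vid=6: 6 matching r row(s), so 6 row(s) emitted.
- vid=6: 6 matching r row(s), so 6 row(s) emitted.
Total: 33 matched + 1 padded = 34 rows.

34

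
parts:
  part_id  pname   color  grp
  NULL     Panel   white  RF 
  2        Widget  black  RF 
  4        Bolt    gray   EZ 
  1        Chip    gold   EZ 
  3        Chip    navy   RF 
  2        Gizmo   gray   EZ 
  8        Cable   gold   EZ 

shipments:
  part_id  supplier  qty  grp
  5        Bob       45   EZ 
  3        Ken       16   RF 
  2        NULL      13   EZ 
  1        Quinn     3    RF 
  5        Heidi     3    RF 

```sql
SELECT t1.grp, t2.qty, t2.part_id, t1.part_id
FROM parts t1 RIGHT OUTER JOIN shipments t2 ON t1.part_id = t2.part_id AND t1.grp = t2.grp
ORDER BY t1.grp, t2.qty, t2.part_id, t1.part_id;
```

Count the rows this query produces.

5

RIGHT JOIN keeps every row from `shipments`; unmatched rows get NULL for `parts`'s columns.
Matching on t1.part_id = t2.part_id AND t1.grp = t2.grp. A NULL in a compared column never satisfies the condition.
- t1[0] part_id=NULL, grp=RF → no match.
- t1[1] part_id=2, grp=RF → no match.
- t1[2] part_id=4, grp=EZ → no match.
- t1[3] part_id=1, grp=EZ → no match.
- t1[4] part_id=3, grp=RF → 1 match(es) in t2 → 1 row(s).
- t1[5] part_id=2, grp=EZ → 1 match(es) in t2 → 1 row(s).
- t1[6] part_id=8, grp=EZ → no match.
- plus 3 unmatched t2 row(s), each kept with NULL t1 columns.
Total: 2 matched + 3 padded = 5 rows.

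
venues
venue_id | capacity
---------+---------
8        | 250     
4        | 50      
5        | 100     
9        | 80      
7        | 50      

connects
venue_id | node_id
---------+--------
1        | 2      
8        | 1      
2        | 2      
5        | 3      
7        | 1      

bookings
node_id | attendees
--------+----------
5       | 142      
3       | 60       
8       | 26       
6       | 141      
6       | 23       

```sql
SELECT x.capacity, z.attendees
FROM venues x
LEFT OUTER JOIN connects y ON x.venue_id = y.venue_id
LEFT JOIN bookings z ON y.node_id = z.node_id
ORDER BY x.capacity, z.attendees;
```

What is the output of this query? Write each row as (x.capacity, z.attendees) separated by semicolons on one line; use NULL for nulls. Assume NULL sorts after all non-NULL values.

(50, NULL); (50, NULL); (80, NULL); (100, 60); (250, NULL)

Step 1 — x LEFT JOIN y on venue_id → 5 row(s).
Then LEFT JOIN `bookings z` on node_id: each of those 5 rows is kept; rows whose y.node_id has no match in z get NULL for z's columns.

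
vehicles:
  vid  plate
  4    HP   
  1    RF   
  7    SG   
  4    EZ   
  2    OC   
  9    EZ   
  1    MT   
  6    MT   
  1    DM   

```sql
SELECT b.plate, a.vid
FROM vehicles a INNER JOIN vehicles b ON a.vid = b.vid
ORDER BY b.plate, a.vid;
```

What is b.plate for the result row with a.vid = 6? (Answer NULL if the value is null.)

INNER JOIN keeps only pairs where the ON condition holds.
Matching on a.vid = b.vid.
- a[0] vid=4 → 2 match(es) in b → 2 row(s).
- a[1] vid=1 → 3 match(es) in b → 3 row(s).
- a[2] vid=7 → 1 match(es) in b → 1 row(s).
- a[3] vid=4 → 2 match(es) in b → 2 row(s).
- a[4] vid=2 → 1 match(es) in b → 1 row(s).
- a[5] vid=9 → 1 match(es) in b → 1 row(s).
- a[6] vid=1 → 3 match(es) in b → 3 row(s).
- a[7] vid=6 → 1 match(es) in b → 1 row(s).
- a[8] vid=1 → 3 match(es) in b → 3 row(s).

MT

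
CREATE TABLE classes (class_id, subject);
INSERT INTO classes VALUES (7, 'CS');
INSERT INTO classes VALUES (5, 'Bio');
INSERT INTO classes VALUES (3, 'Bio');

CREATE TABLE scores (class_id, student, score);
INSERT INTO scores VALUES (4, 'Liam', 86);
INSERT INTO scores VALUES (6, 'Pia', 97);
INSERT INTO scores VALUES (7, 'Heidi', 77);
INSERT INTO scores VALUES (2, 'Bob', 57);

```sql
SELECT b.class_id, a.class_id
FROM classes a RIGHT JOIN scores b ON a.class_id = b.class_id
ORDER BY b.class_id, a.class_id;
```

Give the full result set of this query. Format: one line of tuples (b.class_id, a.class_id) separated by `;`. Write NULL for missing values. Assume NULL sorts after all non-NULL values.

RIGHT JOIN keeps every row from `scores`; unmatched rows get NULL for `classes`'s columns.
Matching on a.class_id = b.class_id.
Matched pairs: 1; unmatched b rows kept: 3.

(2, NULL); (4, NULL); (6, NULL); (7, 7)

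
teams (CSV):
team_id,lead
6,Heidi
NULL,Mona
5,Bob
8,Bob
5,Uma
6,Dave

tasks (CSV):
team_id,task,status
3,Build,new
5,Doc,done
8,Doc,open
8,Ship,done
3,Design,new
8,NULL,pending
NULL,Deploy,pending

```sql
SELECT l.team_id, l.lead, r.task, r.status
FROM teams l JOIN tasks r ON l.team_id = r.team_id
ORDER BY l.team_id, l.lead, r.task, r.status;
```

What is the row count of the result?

5

INNER JOIN keeps only pairs where the ON condition holds.
Matching on l.team_id = r.team_id. A NULL in a compared column never satisfies the condition.
- l (team_id=6) has no partner → excluded.
- l (team_id=NULL) has no partner → excluded.
- l (team_id=5) pairs with 1 row(s) of r.
- l (team_id=8) pairs with 3 row(s) of r.
- l (team_id=5) pairs with 1 row(s) of r.
- l (team_id=6) has no partner → excluded.
Total: 5 rows.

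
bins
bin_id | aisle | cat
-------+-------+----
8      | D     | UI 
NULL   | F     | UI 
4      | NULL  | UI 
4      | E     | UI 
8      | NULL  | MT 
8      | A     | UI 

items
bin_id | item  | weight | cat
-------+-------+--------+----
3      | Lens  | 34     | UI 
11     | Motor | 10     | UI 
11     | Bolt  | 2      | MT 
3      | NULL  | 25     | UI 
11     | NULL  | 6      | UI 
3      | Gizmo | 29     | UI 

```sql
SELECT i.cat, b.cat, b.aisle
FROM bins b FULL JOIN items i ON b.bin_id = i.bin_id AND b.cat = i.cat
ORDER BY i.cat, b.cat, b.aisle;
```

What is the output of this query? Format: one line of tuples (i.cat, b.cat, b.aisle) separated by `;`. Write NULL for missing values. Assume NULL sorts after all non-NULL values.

(MT, NULL, NULL); (UI, NULL, NULL); (UI, NULL, NULL); (UI, NULL, NULL); (UI, NULL, NULL); (UI, NULL, NULL); (NULL, MT, NULL); (NULL, UI, A); (NULL, UI, D); (NULL, UI, E); (NULL, UI, F); (NULL, UI, NULL)

FULL OUTER JOIN keeps every row from both sides; unmatched rows get NULL for the other side's columns.
Matching on b.bin_id = i.bin_id AND b.cat = i.cat. A NULL in a compared column never satisfies the condition.
- b row (bin_id=8, cat=UI): no match → kept, i columns NULL.
- b row (bin_id=NULL, cat=UI): no match → kept, i columns NULL.
- b row (bin_id=4, cat=UI): no match → kept, i columns NULL.
- b row (bin_id=4, cat=UI): no match → kept, i columns NULL.
- b row (bin_id=8, cat=MT): no match → kept, i columns NULL.
- b row (bin_id=8, cat=UI): no match → kept, i columns NULL.
- plus 6 unmatched i row(s), each kept with NULL b columns.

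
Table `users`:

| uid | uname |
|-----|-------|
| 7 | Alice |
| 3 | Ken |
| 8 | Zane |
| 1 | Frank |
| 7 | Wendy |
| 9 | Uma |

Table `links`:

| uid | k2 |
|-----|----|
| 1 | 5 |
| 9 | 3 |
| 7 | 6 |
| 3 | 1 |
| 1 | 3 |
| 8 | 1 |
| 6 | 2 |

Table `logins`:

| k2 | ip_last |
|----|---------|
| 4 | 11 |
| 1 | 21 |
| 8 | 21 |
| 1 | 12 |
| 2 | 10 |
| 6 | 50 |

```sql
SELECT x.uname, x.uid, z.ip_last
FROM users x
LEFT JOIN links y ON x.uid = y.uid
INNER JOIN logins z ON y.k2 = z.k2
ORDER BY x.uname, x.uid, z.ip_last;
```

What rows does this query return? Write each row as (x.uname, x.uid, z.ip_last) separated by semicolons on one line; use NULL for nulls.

Evaluate left to right. First `users x LEFT JOIN links y` on uid: 7 row(s).
Then INNER JOIN `logins z` on k2: keep only rows whose y.k2 appears in z.

(Alice, 7, 50); (Ken, 3, 12); (Ken, 3, 21); (Wendy, 7, 50); (Zane, 8, 12); (Zane, 8, 21)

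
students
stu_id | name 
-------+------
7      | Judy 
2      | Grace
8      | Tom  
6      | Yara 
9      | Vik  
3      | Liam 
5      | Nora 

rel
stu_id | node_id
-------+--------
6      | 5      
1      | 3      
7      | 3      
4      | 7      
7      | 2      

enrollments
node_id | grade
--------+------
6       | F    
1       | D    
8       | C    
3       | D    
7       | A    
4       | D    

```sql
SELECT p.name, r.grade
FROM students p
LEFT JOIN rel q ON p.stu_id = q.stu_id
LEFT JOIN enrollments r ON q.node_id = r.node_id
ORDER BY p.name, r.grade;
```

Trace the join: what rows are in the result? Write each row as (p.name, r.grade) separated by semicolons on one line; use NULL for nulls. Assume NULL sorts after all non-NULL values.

Step 1 — p LEFT JOIN q on stu_id → 8 row(s).
Then LEFT JOIN `enrollments r` on node_id: each of those 8 rows is kept; rows whose q.node_id has no match in r get NULL for r's columns.

(Grace, NULL); (Judy, D); (Judy, NULL); (Liam, NULL); (Nora, NULL); (Tom, NULL); (Vik, NULL); (Yara, NULL)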